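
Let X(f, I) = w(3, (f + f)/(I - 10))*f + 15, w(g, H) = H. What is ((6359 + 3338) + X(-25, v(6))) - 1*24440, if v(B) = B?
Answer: -30081/2 ≈ -15041.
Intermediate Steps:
X(f, I) = 15 + 2*f²/(-10 + I) (X(f, I) = ((f + f)/(I - 10))*f + 15 = ((2*f)/(-10 + I))*f + 15 = (2*f/(-10 + I))*f + 15 = 2*f²/(-10 + I) + 15 = 15 + 2*f²/(-10 + I))
((6359 + 3338) + X(-25, v(6))) - 1*24440 = ((6359 + 3338) + (-150 + 2*(-25)² + 15*6)/(-10 + 6)) - 1*24440 = (9697 + (-150 + 2*625 + 90)/(-4)) - 24440 = (9697 - (-150 + 1250 + 90)/4) - 24440 = (9697 - ¼*1190) - 24440 = (9697 - 595/2) - 24440 = 18799/2 - 24440 = -30081/2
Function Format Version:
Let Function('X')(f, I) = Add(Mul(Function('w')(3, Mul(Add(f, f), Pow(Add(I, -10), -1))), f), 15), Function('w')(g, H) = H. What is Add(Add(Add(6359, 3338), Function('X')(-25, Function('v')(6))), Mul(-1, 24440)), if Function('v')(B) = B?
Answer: Rational(-30081, 2) ≈ -15041.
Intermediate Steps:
Function('X')(f, I) = Add(15, Mul(2, Pow(f, 2), Pow(Add(-10, I), -1))) (Function('X')(f, I) = Add(Mul(Mul(Add(f, f), Pow(Add(I, -10), -1)), f), 15) = Add(Mul(Mul(Mul(2, f), Pow(Add(-10, I), -1)), f), 15) = Add(Mul(Mul(2, f, Pow(Add(-10, I), -1)), f), 15) = Add(Mul(2, Pow(f, 2), Pow(Add(-10, I), -1)), 15) = Add(15, Mul(2, Pow(f, 2), Pow(Add(-10, I), -1))))
Add(Add(Add(6359, 3338), Function('X')(-25, Function('v')(6))), Mul(-1, 24440)) = Add(Add(Add(6359, 3338), Mul(Pow(Add(-10, 6), -1), Add(-150, Mul(2, Pow(-25, 2)), Mul(15, 6)))), Mul(-1, 24440)) = Add(Add(9697, Mul(Pow(-4, -1), Add(-150, Mul(2, 625), 90))), -24440) = Add(Add(9697, Mul(Rational(-1, 4), Add(-150, 1250, 90))), -24440) = Add(Add(9697, Mul(Rational(-1, 4), 1190)), -24440) = Add(Add(9697, Rational(-595, 2)), -24440) = Add(Rational(18799, 2), -24440) = Rational(-30081, 2)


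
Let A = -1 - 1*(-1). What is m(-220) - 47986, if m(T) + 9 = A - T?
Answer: -47775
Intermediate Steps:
A = 0 (A = -1 + 1 = 0)
m(T) = -9 - T (m(T) = -9 + (0 - T) = -9 - T)
m(-220) - 47986 = (-9 - 1*(-220)) - 47986 = (-9 + 220) - 47986 = 211 - 47986 = -47775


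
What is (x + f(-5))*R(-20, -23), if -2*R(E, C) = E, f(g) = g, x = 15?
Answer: 100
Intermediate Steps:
R(E, C) = -E/2
(x + f(-5))*R(-20, -23) = (15 - 5)*(-1/2*(-20)) = 10*10 = 100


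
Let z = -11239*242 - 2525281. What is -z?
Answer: 5245119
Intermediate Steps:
z = -5245119 (z = -2719838 - 2525281 = -5245119)
-z = -1*(-5245119) = 5245119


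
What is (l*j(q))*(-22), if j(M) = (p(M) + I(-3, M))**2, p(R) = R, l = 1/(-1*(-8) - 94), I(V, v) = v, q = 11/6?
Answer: 1331/387 ≈ 3.4393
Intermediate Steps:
q = 11/6 (q = 11*(1/6) = 11/6 ≈ 1.8333)
l = -1/86 (l = 1/(8 - 94) = 1/(-86) = -1/86 ≈ -0.011628)
j(M) = 4*M**2 (j(M) = (M + M)**2 = (2*M)**2 = 4*M**2)
(l*j(q))*(-22) = -2*(11/6)**2/43*(-22) = -2*121/(43*36)*(-22) = -1/86*121/9*(-22) = -121/774*(-22) = 1331/387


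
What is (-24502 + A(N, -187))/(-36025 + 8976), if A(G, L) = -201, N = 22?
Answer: 24703/27049 ≈ 0.91327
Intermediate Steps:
(-24502 + A(N, -187))/(-36025 + 8976) = (-24502 - 201)/(-36025 + 8976) = -24703/(-27049) = -24703*(-1/27049) = 24703/27049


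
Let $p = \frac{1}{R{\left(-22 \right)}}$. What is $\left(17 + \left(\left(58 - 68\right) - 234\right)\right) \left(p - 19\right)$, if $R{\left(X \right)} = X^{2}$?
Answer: $\frac{2087265}{484} \approx 4312.5$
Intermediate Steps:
$p = \frac{1}{484}$ ($p = \frac{1}{\left(-22\right)^{2}} = \frac{1}{484} \approx 0.0020661$)
$\left(17 + \left(\left(58 - 68\right) - 234\right)\right) \left(p - 19\right) = \left(17 + \left(\left(58 - 68\right) - 234\right)\right) \left(\frac{1}{484} - 19\right) = \left(17 + \left(\left(58 - 68\right) - 234\right)\right) \left(\frac{1}{484} + \left(-114 + 95\right)\right) = \left(17 - 244\right) \left(\frac{1}{484} - 19\right) = \left(17 - 244\right) \left(- \frac{9195}{484}\right) = \left(-227\right) \left(- \frac{9195}{484}\right) = \frac{2087265}{484}$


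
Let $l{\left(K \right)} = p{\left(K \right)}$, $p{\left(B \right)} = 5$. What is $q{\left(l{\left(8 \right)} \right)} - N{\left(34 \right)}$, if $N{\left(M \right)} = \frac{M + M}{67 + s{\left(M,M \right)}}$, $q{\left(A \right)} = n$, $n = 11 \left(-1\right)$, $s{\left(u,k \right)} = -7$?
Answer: $- \frac{182}{15} \approx -12.133$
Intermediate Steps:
$n = -11$
$l{\left(K \right)} = 5$
$q{\left(A \right)} = -11$
$N{\left(M \right)} = \frac{M}{30}$ ($N{\left(M \right)} = \frac{M + M}{67 - 7} = \frac{2 M}{60} = 2 M \frac{1}{60} = \frac{M}{30}$)
$q{\left(l{\left(8 \right)} \right)} - N{\left(34 \right)} = -11 - \frac{1}{30} \cdot 34 = -11 - \frac{17}{15} = - \frac{182}{15}$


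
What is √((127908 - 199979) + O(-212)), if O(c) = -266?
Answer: I*√72337 ≈ 268.96*I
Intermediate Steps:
√((127908 - 199979) + O(-212)) = √((127908 - 199979) - 266) = √(-72071 - 266) = √(-72337) = I*√72337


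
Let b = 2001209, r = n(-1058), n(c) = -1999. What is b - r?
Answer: 2003208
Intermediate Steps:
r = -1999
b - r = 2001209 - 1*(-1999) = 2001209 + 1999 = 2003208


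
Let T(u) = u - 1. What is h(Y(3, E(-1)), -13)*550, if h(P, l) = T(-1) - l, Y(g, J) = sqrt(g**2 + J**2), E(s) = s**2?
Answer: 6050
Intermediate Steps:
T(u) = -1 + u
Y(g, J) = sqrt(J**2 + g**2)
h(P, l) = -2 - l (h(P, l) = (-1 - 1) - l = -2 - l)
h(Y(3, E(-1)), -13)*550 = (-2 - 1*(-13))*550 = (-2 + 13)*550 = 11*550 = 6050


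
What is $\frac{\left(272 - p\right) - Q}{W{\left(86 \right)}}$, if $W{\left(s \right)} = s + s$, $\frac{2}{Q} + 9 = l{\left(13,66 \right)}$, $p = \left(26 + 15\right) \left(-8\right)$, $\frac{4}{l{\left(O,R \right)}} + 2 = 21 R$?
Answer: $\frac{467123}{133859} \approx 3.4897$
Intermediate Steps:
$l{\left(O,R \right)} = \frac{4}{-2 + 21 R}$
$p = -328$ ($p = 41 \left(-8\right) = -328$)
$Q = - \frac{692}{3113}$ ($Q = \frac{2}{-9 + \frac{4}{-2 + 21 \cdot 66}} = \frac{2}{-9 + \frac{4}{-2 + 1386}} = \frac{2}{-9 + \frac{4}{1384}} = \frac{2}{-9 + 4 \cdot \frac{1}{1384}} = \frac{2}{-9 + \frac{1}{346}} = \frac{2}{- \frac{3113}{346}} = 2 \left(- \frac{346}{3113}\right) = - \frac{692}{3113} \approx -0.22229$)
$W{\left(s \right)} = 2 s$
$\frac{\left(272 - p\right) - Q}{W{\left(86 \right)}} = \frac{\left(272 - -328\right) - - \frac{692}{3113}}{2 \cdot 86} = \frac{\left(272 + 328\right) + \frac{692}{3113}}{172} = \left(600 + \frac{692}{3113}\right) \frac{1}{172} = \frac{1868492}{3113} \cdot \frac{1}{172} = \frac{467123}{133859}$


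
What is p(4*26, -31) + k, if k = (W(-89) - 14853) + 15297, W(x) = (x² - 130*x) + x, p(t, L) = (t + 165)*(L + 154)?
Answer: 52933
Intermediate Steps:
p(t, L) = (154 + L)*(165 + t) (p(t, L) = (165 + t)*(154 + L) = (154 + L)*(165 + t))
W(x) = x² - 129*x
k = 19846 (k = (-89*(-129 - 89) - 14853) + 15297 = (-89*(-218) - 14853) + 15297 = (19402 - 14853) + 15297 = 4549 + 15297 = 19846)
p(4*26, -31) + k = (25410 + 154*(4*26) + 165*(-31) - 124*26) + 19846 = (25410 + 154*104 - 5115 - 31*104) + 19846 = (25410 + 16016 - 5115 - 3224) + 19846 = 33087 + 19846 = 52933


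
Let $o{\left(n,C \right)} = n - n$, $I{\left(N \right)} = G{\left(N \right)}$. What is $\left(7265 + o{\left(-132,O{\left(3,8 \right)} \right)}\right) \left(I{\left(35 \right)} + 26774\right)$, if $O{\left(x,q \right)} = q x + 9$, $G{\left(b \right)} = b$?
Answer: $194767385$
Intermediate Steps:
$I{\left(N \right)} = N$
$O{\left(x,q \right)} = 9 + q x$
$o{\left(n,C \right)} = 0$
$\left(7265 + o{\left(-132,O{\left(3,8 \right)} \right)}\right) \left(I{\left(35 \right)} + 26774\right) = \left(7265 + 0\right) \left(35 + 26774\right) = 7265 \cdot 26809 = 194767385$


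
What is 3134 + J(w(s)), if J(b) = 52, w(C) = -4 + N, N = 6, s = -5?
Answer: 3186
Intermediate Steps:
w(C) = 2 (w(C) = -4 + 6 = 2)
3134 + J(w(s)) = 3134 + 52 = 3186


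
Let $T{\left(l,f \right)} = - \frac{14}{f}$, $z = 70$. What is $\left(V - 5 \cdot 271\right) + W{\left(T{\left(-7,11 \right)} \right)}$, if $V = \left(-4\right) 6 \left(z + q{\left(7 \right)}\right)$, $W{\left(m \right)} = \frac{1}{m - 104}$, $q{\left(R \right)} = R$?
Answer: $- \frac{3709085}{1158} \approx -3203.0$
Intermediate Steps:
$W{\left(m \right)} = \frac{1}{-104 + m}$
$V = -1848$ ($V = \left(-4\right) 6 \left(70 + 7\right) = \left(-24\right) 77 = -1848$)
$\left(V - 5 \cdot 271\right) + W{\left(T{\left(-7,11 \right)} \right)} = \left(-1848 - 5 \cdot 271\right) + \frac{1}{-104 - \frac{14}{11}} = \left(-1848 - 1355\right) + \frac{1}{-104 - \frac{14}{11}} = -3203 + \frac{1}{- \frac{1158}{11}} = -3203 - \frac{11}{1158} = - \frac{3709085}{1158}$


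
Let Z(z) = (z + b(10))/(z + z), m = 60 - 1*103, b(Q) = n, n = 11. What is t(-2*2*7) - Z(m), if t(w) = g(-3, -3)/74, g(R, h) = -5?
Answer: -1399/3182 ≈ -0.43966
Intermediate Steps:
b(Q) = 11
m = -43 (m = 60 - 103 = -43)
Z(z) = (11 + z)/(2*z) (Z(z) = (z + 11)/(z + z) = (11 + z)/((2*z)) = (11 + z)*(1/(2*z)) = (11 + z)/(2*z))
t(w) = -5/74
t(-2*2*7) - Z(m) = -5/74 - (11 - 43)/(2*(-43)) = -5/74 - (-1)*(-32)/(2*43) = -5/74 - 1*16/43 = -5/74 - 16/43 = -1399/3182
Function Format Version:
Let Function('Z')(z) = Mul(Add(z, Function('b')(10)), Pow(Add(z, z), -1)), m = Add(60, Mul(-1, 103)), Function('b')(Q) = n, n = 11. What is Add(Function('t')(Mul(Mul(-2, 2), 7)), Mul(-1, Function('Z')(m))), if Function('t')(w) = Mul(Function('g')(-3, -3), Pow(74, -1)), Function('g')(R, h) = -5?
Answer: Rational(-1399, 3182) ≈ -0.43966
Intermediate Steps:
Function('b')(Q) = 11
m = -43 (m = Add(60, -103) = -43)
Function('Z')(z) = Mul(Rational(1, 2), Pow(z, -1), Add(11, z)) (Function('Z')(z) = Mul(Add(z, 11), Pow(Add(z, z), -1)) = Mul(Add(11, z), Pow(Mul(2, z), -1)) = Mul(Add(11, z), Mul(Rational(1, 2), Pow(z, -1))) = Mul(Rational(1, 2), Pow(z, -1), Add(11, z)))
Function('t')(w) = Rational(-5, 74) (Function('t')(w) = Mul(-5, Pow(74, -1)) = Mul(-5, Rational(1, 74)) = Rational(-5, 74))
Add(Function('t')(Mul(Mul(-2, 2), 7)), Mul(-1, Function('Z')(m))) = Add(Rational(-5, 74), Mul(-1, Mul(Rational(1, 2), Pow(-43, -1), Add(11, -43)))) = Add(Rational(-5, 74), Mul(-1, Mul(Rational(1, 2), Rational(-1, 43), -32))) = Add(Rational(-5, 74), Mul(-1, Rational(16, 43))) = Add(Rational(-5, 74), Rational(-16, 43)) = Rational(-1399, 3182)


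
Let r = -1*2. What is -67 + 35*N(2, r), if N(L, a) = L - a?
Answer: 73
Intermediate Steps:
r = -2
-67 + 35*N(2, r) = -67 + 35*(2 - 1*(-2)) = -67 + 35*(2 + 2) = -67 + 35*4 = -67 + 140 = 73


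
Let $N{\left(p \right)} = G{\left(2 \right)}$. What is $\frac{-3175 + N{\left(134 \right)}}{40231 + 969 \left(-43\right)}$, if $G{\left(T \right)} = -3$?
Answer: $\frac{1589}{718} \approx 2.2131$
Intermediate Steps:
$N{\left(p \right)} = -3$
$\frac{-3175 + N{\left(134 \right)}}{40231 + 969 \left(-43\right)} = \frac{-3175 - 3}{40231 + 969 \left(-43\right)} = - \frac{3178}{40231 - 41667} = - \frac{3178}{-1436} = \left(-3178\right) \left(- \frac{1}{1436}\right) = \frac{1589}{718}$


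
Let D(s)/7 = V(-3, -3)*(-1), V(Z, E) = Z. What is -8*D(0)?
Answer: -168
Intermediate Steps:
D(s) = 21 (D(s) = 7*(-3*(-1)) = 7*3 = 21)
-8*D(0) = -8*21 = -168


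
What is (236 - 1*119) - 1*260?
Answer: -143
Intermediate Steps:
(236 - 1*119) - 1*260 = (236 - 119) - 260 = 117 - 260 = -143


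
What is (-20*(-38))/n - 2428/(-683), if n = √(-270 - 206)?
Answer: 2428/683 - 380*I*√119/119 ≈ 3.5549 - 34.835*I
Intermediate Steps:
n = 2*I*√119 (n = √(-476) = 2*I*√119 ≈ 21.817*I)
(-20*(-38))/n - 2428/(-683) = (-20*(-38))/((2*I*√119)) - 2428/(-683) = 760*(-I*√119/238) - 2428*(-1/683) = -380*I*√119/119 + 2428/683 = 2428/683 - 380*I*√119/119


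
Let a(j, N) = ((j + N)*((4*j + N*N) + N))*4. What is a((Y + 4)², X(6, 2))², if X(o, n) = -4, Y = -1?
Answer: 921600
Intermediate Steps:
a(j, N) = 4*(N + j)*(N + N² + 4*j) (a(j, N) = ((N + j)*((4*j + N²) + N))*4 = ((N + j)*((N² + 4*j) + N))*4 = ((N + j)*(N + N² + 4*j))*4 = 4*(N + j)*(N + N² + 4*j))
a((Y + 4)², X(6, 2))² = (4*(-4)² + 4*(-4)³ + 16*((-1 + 4)²)² + 4*(-1 + 4)²*(-4)² + 20*(-4)*(-1 + 4)²)² = (4*16 + 4*(-64) + 16*(3²)² + 4*3²*16 + 20*(-4)*3²)² = (64 - 256 + 16*9² + 4*9*16 + 20*(-4)*9)² = (64 - 256 + 16*81 + 576 - 720)² = (64 - 256 + 1296 + 576 - 720)² = 960² = 921600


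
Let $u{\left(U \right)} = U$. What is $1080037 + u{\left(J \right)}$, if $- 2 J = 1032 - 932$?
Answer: $1079987$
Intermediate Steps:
$J = -50$ ($J = - \frac{1032 - 932}{2} = \left(- \frac{1}{2}\right) 100 = -50$)
$1080037 + u{\left(J \right)} = 1080037 - 50 = 1079987$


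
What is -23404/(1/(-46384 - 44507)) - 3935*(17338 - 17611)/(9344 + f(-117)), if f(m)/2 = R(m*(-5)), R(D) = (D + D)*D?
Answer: 418831215061353/196892 ≈ 2.1272e+9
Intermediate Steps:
R(D) = 2*D² (R(D) = (2*D)*D = 2*D²)
f(m) = 100*m² (f(m) = 2*(2*(m*(-5))²) = 2*(2*(-5*m)²) = 2*(2*(25*m²)) = 2*(50*m²) = 100*m²)
-23404/(1/(-46384 - 44507)) - 3935*(17338 - 17611)/(9344 + f(-117)) = -23404/(1/(-46384 - 44507)) - 3935*(17338 - 17611)/(9344 + 100*(-117)²) = -23404/(1/(-90891)) - 3935*(-273/(9344 + 100*13689)) = -23404/(-1/90891) - 3935*(-273/(9344 + 1368900)) = -23404*(-90891) - 3935/(1378244*(-1/273)) = 2127212964 - 3935/(-196892/39) = 2127212964 - 3935*(-39/196892) = 2127212964 + 153465/196892 = 418831215061353/196892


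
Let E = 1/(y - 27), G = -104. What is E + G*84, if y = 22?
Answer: -43681/5 ≈ -8736.2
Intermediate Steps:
E = -⅕ (E = 1/(22 - 27) = 1/(-5) = -⅕ ≈ -0.20000)
E + G*84 = -⅕ - 104*84 = -⅕ - 8736 = -43681/5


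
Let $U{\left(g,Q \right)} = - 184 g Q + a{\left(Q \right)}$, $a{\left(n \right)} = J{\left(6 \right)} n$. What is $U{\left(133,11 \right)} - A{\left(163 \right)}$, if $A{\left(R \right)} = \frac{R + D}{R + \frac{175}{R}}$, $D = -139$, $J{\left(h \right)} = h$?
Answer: $- \frac{899688707}{3343} \approx -2.6913 \cdot 10^{5}$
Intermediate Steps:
$a{\left(n \right)} = 6 n$
$U{\left(g,Q \right)} = 6 Q - 184 Q g$ ($U{\left(g,Q \right)} = - 184 g Q + 6 Q = - 184 Q g + 6 Q = 6 Q - 184 Q g$)
$A{\left(R \right)} = \frac{-139 + R}{R + \frac{175}{R}}$ ($A{\left(R \right)} = \frac{R - 139}{R + \frac{175}{R}} = \frac{-139 + R}{R + \frac{175}{R}}$)
$U{\left(133,11 \right)} - A{\left(163 \right)} = 2 \cdot 11 \left(3 - 12236\right) - \frac{163 \left(-139 + 163\right)}{175 + 163^{2}} = 2 \cdot 11 \left(3 - 12236\right) - 163 \frac{1}{175 + 26569} \cdot 24 = 2 \cdot 11 \left(-12233\right) - 163 \cdot \frac{1}{26744} \cdot 24 = -269126 - 163 \cdot \frac{1}{26744} \cdot 24 = -269126 - \frac{489}{3343} = - \frac{899688707}{3343}$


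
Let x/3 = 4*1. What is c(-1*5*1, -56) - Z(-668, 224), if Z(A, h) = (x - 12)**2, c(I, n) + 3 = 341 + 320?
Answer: 658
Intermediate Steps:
c(I, n) = 658 (c(I, n) = -3 + (341 + 320) = -3 + 661 = 658)
x = 12 (x = 3*(4*1) = 3*4 = 12)
Z(A, h) = 0 (Z(A, h) = (12 - 12)**2 = 0**2 = 0)
c(-1*5*1, -56) - Z(-668, 224) = 658 - 1*0 = 658 + 0 = 658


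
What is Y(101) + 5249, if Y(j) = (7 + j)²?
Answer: 16913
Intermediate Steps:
Y(101) + 5249 = (7 + 101)² + 5249 = 108² + 5249 = 11664 + 5249 = 16913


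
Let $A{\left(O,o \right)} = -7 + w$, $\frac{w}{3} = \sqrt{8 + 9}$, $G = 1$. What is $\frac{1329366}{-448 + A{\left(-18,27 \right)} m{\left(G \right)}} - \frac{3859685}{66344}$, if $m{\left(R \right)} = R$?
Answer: $- \frac{5115924262705}{1715589496} - \frac{1994049 \sqrt{17}}{103436} \approx -3061.5$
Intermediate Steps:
$w = 3 \sqrt{17}$ ($w = 3 \sqrt{8 + 9} = 3 \sqrt{17} \approx 12.369$)
$A{\left(O,o \right)} = -7 + 3 \sqrt{17}$
$\frac{1329366}{-448 + A{\left(-18,27 \right)} m{\left(G \right)}} - \frac{3859685}{66344} = \frac{1329366}{-448 + \left(-7 + 3 \sqrt{17}\right) 1} - \frac{3859685}{66344} = \frac{1329366}{-448 - \left(7 - 3 \sqrt{17}\right)} - \frac{3859685}{66344} = \frac{1329366}{-455 + 3 \sqrt{17}} - \frac{3859685}{66344} = - \frac{3859685}{66344} + \frac{1329366}{-455 + 3 \sqrt{17}}$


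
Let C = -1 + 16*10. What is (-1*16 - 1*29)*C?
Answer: -7155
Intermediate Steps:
C = 159 (C = -1 + 160 = 159)
(-1*16 - 1*29)*C = (-1*16 - 1*29)*159 = (-16 - 29)*159 = -45*159 = -7155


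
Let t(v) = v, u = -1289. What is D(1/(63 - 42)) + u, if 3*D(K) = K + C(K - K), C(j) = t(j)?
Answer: -81206/63 ≈ -1289.0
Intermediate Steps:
C(j) = j
D(K) = K/3 (D(K) = (K + (K - K))/3 = (K + 0)/3 = K/3)
D(1/(63 - 42)) + u = 1/(3*(63 - 42)) - 1289 = (1/3)/21 - 1289 = (1/3)*(1/21) - 1289 = 1/63 - 1289 = -81206/63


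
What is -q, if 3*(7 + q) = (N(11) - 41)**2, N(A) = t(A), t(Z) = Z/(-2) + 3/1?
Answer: -2495/4 ≈ -623.75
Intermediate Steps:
t(Z) = 3 - Z/2 (t(Z) = Z*(-1/2) + 3*1 = -Z/2 + 3 = 3 - Z/2)
N(A) = 3 - A/2
q = 2495/4 (q = -7 + ((3 - 1/2*11) - 41)**2/3 = -7 + ((3 - 11/2) - 41)**2/3 = -7 + (-5/2 - 41)**2/3 = -7 + (-87/2)**2/3 = -7 + (1/3)*(7569/4) = -7 + 2523/4 = 2495/4 ≈ 623.75)
-q = -1*2495/4 = -2495/4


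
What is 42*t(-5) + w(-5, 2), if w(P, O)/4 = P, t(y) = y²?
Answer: 1030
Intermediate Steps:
w(P, O) = 4*P
42*t(-5) + w(-5, 2) = 42*(-5)² + 4*(-5) = 42*25 - 20 = 1050 - 20 = 1030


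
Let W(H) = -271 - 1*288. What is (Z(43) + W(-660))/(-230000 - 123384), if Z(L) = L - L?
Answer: 559/353384 ≈ 0.0015818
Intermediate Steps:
Z(L) = 0
W(H) = -559 (W(H) = -271 - 288 = -559)
(Z(43) + W(-660))/(-230000 - 123384) = (0 - 559)/(-230000 - 123384) = -559/(-353384) = -559*(-1/353384) = 559/353384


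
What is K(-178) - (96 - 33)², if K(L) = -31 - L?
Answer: -3822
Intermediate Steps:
K(-178) - (96 - 33)² = (-31 - 1*(-178)) - (96 - 33)² = (-31 + 178) - 1*63² = 147 - 1*3969 = 147 - 3969 = -3822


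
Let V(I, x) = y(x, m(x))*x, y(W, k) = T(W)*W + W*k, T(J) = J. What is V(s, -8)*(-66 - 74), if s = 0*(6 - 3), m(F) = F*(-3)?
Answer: -143360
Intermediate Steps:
m(F) = -3*F
y(W, k) = W**2 + W*k (y(W, k) = W*W + W*k = W**2 + W*k)
s = 0 (s = 0*3 = 0)
V(I, x) = -2*x**3 (V(I, x) = (x*(x - 3*x))*x = (x*(-2*x))*x = (-2*x**2)*x = -2*x**3)
V(s, -8)*(-66 - 74) = (-2*(-8)**3)*(-66 - 74) = -2*(-512)*(-140) = 1024*(-140) = -143360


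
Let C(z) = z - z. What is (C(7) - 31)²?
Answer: 961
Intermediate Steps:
C(z) = 0
(C(7) - 31)² = (0 - 31)² = (-31)² = 961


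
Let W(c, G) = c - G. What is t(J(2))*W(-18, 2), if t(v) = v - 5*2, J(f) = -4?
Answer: 280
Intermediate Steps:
t(v) = -10 + v (t(v) = v - 10 = -10 + v)
t(J(2))*W(-18, 2) = (-10 - 4)*(-18 - 1*2) = -14*(-18 - 2) = -14*(-20) = 280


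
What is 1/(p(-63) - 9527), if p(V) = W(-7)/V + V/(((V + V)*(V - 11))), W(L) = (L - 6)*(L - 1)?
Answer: -9324/88845203 ≈ -0.00010495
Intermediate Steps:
W(L) = (-1 + L)*(-6 + L) (W(L) = (-6 + L)*(-1 + L) = (-1 + L)*(-6 + L))
p(V) = 1/(2*(-11 + V)) + 104/V (p(V) = (6 + (-7)² - 7*(-7))/V + V/(((V + V)*(V - 11))) = (6 + 49 + 49)/V + V/(((2*V)*(-11 + V))) = 104/V + V/((2*V*(-11 + V))) = 104/V + V*(1/(2*V*(-11 + V))) = 104/V + 1/(2*(-11 + V)) = 1/(2*(-11 + V)) + 104/V)
1/(p(-63) - 9527) = 1/((11/2)*(-208 + 19*(-63))/(-63*(-11 - 63)) - 9527) = 1/((11/2)*(-1/63)*(-208 - 1197)/(-74) - 9527) = 1/((11/2)*(-1/63)*(-1/74)*(-1405) - 9527) = 1/(-15455/9324 - 9527) = 1/(-88845203/9324) = -9324/88845203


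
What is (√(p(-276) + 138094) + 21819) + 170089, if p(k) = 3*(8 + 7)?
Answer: 191908 + √138139 ≈ 1.9228e+5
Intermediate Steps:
p(k) = 45 (p(k) = 3*15 = 45)
(√(p(-276) + 138094) + 21819) + 170089 = (√(45 + 138094) + 21819) + 170089 = (√138139 + 21819) + 170089 = (21819 + √138139) + 170089 = 191908 + √138139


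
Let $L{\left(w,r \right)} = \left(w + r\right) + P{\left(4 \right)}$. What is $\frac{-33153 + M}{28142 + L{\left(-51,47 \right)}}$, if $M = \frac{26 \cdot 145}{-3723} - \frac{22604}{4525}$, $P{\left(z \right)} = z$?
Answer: $- \frac{558615714917}{474096313650} \approx -1.1783$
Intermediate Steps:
$M = - \frac{101213942}{16846575}$ ($M = 3770 \left(- \frac{1}{3723}\right) - \frac{22604}{4525} = - \frac{3770}{3723} - \frac{22604}{4525} = - \frac{101213942}{16846575} \approx -6.008$)
$L{\left(w,r \right)} = 4 + r + w$ ($L{\left(w,r \right)} = \left(w + r\right) + 4 = \left(r + w\right) + 4 = 4 + r + w$)
$\frac{-33153 + M}{28142 + L{\left(-51,47 \right)}} = \frac{-33153 - \frac{101213942}{16846575}}{28142 + \left(4 + 47 - 51\right)} = - \frac{558615714917}{16846575 \left(28142 + 0\right)} = - \frac{558615714917}{16846575 \cdot 28142} = \left(- \frac{558615714917}{16846575}\right) \frac{1}{28142} = - \frac{558615714917}{474096313650}$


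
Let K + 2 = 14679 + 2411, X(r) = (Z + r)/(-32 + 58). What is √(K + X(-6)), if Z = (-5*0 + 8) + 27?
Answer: √11552242/26 ≈ 130.73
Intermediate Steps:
Z = 35 (Z = (0 + 8) + 27 = 8 + 27 = 35)
X(r) = 35/26 + r/26 (X(r) = (35 + r)/(-32 + 58) = (35 + r)/26 = (35 + r)*(1/26) = 35/26 + r/26)
K = 17088 (K = -2 + (14679 + 2411) = -2 + 17090 = 17088)
√(K + X(-6)) = √(17088 + (35/26 + (1/26)*(-6))) = √(17088 + (35/26 - 3/13)) = √(17088 + 29/26) = √(444317/26) = √11552242/26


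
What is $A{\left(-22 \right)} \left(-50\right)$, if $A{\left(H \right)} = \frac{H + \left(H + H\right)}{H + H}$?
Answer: $-75$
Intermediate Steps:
$A{\left(H \right)} = \frac{3}{2}$ ($A{\left(H \right)} = \frac{H + 2 H}{2 H} = 3 H \frac{1}{2 H} = \frac{3}{2}$)
$A{\left(-22 \right)} \left(-50\right) = \frac{3}{2} \left(-50\right) = -75$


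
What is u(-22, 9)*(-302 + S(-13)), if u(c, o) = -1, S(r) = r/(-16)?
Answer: 4819/16 ≈ 301.19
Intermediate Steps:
S(r) = -r/16 (S(r) = r*(-1/16) = -r/16)
u(-22, 9)*(-302 + S(-13)) = -(-302 - 1/16*(-13)) = -(-302 + 13/16) = -1*(-4819/16) = 4819/16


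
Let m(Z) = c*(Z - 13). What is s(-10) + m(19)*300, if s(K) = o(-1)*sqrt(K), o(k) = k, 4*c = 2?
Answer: 900 - I*sqrt(10) ≈ 900.0 - 3.1623*I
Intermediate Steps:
c = 1/2 (c = (1/4)*2 = 1/2 ≈ 0.50000)
m(Z) = -13/2 + Z/2 (m(Z) = (Z - 13)/2 = (-13 + Z)/2 = -13/2 + Z/2)
s(K) = -sqrt(K)
s(-10) + m(19)*300 = -sqrt(-10) + (-13/2 + (1/2)*19)*300 = -I*sqrt(10) + (-13/2 + 19/2)*300 = -I*sqrt(10) + 3*300 = -I*sqrt(10) + 900 = 900 - I*sqrt(10)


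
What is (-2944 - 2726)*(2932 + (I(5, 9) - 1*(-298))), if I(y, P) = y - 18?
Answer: -18240390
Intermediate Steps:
I(y, P) = -18 + y
(-2944 - 2726)*(2932 + (I(5, 9) - 1*(-298))) = (-2944 - 2726)*(2932 + ((-18 + 5) - 1*(-298))) = -5670*(2932 + (-13 + 298)) = -5670*(2932 + 285) = -5670*3217 = -18240390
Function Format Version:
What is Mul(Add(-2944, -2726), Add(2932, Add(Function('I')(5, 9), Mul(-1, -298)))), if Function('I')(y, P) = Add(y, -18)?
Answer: -18240390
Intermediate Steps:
Function('I')(y, P) = Add(-18, y)
Mul(Add(-2944, -2726), Add(2932, Add(Function('I')(5, 9), Mul(-1, -298)))) = Mul(Add(-2944, -2726), Add(2932, Add(Add(-18, 5), Mul(-1, -298)))) = Mul(-5670, Add(2932, Add(-13, 298))) = Mul(-5670, Add(2932, 285)) = Mul(-5670, 3217) = -18240390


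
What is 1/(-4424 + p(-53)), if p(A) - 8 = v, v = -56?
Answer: -1/4472 ≈ -0.00022361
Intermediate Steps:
p(A) = -48 (p(A) = 8 - 56 = -48)
1/(-4424 + p(-53)) = 1/(-4424 - 48) = 1/(-4472) = -1/4472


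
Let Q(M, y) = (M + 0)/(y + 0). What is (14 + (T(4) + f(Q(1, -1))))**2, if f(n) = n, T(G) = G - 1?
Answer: 256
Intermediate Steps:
Q(M, y) = M/y
T(G) = -1 + G
(14 + (T(4) + f(Q(1, -1))))**2 = (14 + ((-1 + 4) + 1/(-1)))**2 = (14 + (3 + 1*(-1)))**2 = (14 + (3 - 1))**2 = (14 + 2)**2 = 16**2 = 256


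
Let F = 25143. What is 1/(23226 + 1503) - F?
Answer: -621761246/24729 ≈ -25143.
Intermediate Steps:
1/(23226 + 1503) - F = 1/(23226 + 1503) - 1*25143 = 1/24729 - 25143 = -621761246/24729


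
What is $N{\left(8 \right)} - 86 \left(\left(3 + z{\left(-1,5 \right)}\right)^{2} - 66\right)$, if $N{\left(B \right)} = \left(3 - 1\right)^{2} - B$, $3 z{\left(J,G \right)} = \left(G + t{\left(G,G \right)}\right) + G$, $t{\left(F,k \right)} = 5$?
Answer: $168$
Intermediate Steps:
$z{\left(J,G \right)} = \frac{5}{3} + \frac{2 G}{3}$ ($z{\left(J,G \right)} = \frac{\left(G + 5\right) + G}{3} = \frac{\left(5 + G\right) + G}{3} = \frac{5 + 2 G}{3} = \frac{5}{3} + \frac{2 G}{3}$)
$N{\left(B \right)} = 4 - B$ ($N{\left(B \right)} = 2^{2} - B = 4 - B$)
$N{\left(8 \right)} - 86 \left(\left(3 + z{\left(-1,5 \right)}\right)^{2} - 66\right) = \left(4 - 8\right) - 86 \left(\left(3 + \left(\frac{5}{3} + \frac{2}{3} \cdot 5\right)\right)^{2} - 66\right) = \left(4 - 8\right) - 86 \left(\left(3 + \left(\frac{5}{3} + \frac{10}{3}\right)\right)^{2} - 66\right) = -4 - 86 \left(\left(3 + 5\right)^{2} - 66\right) = -4 - 86 \left(8^{2} - 66\right) = -4 - 86 \left(64 - 66\right) = -4 - -172 = -4 + 172 = 168$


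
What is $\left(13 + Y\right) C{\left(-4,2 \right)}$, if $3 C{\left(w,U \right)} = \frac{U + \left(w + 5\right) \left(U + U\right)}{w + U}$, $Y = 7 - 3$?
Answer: $-17$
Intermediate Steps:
$Y = 4$ ($Y = 7 - 3 = 4$)
$C{\left(w,U \right)} = \frac{U + 2 U \left(5 + w\right)}{3 \left(U + w\right)}$ ($C{\left(w,U \right)} = \frac{\left(U + \left(w + 5\right) \left(U + U\right)\right) \frac{1}{w + U}}{3} = \frac{\left(U + \left(5 + w\right) 2 U\right) \frac{1}{U + w}}{3} = \frac{\left(U + 2 U \left(5 + w\right)\right) \frac{1}{U + w}}{3} = \frac{\frac{1}{U + w} \left(U + 2 U \left(5 + w\right)\right)}{3} = \frac{U + 2 U \left(5 + w\right)}{3 \left(U + w\right)}$)
$\left(13 + Y\right) C{\left(-4,2 \right)} = \left(13 + 4\right) \frac{1}{3} \cdot 2 \frac{1}{2 - 4} \left(11 + 2 \left(-4\right)\right) = 17 \cdot \frac{1}{3} \cdot 2 \frac{1}{-2} \left(11 - 8\right) = 17 \cdot \frac{1}{3} \cdot 2 \left(- \frac{1}{2}\right) 3 = 17 \left(-1\right) = -17$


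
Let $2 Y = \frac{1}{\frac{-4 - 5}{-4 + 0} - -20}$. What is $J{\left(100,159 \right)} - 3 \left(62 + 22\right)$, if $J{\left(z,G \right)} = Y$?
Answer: $- \frac{22426}{89} \approx -251.98$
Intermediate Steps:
$Y = \frac{2}{89}$ ($Y = \frac{1}{2 \left(\frac{-4 - 5}{-4 + 0} - -20\right)} = \frac{1}{2 \left(- \frac{9}{-4} + 20\right)} = \frac{1}{2 \left(\left(-9\right) \left(- \frac{1}{4}\right) + 20\right)} = \frac{1}{2 \left(\frac{9}{4} + 20\right)} = \frac{1}{2 \cdot \frac{89}{4}} = \frac{1}{2} \cdot \frac{4}{89} = \frac{2}{89} \approx 0.022472$)
$J{\left(z,G \right)} = \frac{2}{89}$
$J{\left(100,159 \right)} - 3 \left(62 + 22\right) = \frac{2}{89} - 3 \left(62 + 22\right) = \frac{2}{89} - 252 = - \frac{22426}{89}$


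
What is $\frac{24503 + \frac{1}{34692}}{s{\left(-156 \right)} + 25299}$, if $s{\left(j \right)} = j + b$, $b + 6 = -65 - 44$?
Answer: $\frac{850058077}{868271376} \approx 0.97902$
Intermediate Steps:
$b = -115$ ($b = -6 - 109 = -115$)
$s{\left(j \right)} = -115 + j$ ($s{\left(j \right)} = j - 115 = -115 + j$)
$\frac{24503 + \frac{1}{34692}}{s{\left(-156 \right)} + 25299} = \frac{24503 + \frac{1}{34692}}{\left(-115 - 156\right) + 25299} = \frac{24503 + \frac{1}{34692}}{-271 + 25299} = \frac{850058077}{34692 \cdot 25028} = \frac{850058077}{34692} \cdot \frac{1}{25028} = \frac{850058077}{868271376}$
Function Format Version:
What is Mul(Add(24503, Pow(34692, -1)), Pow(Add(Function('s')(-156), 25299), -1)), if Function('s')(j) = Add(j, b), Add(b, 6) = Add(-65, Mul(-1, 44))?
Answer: Rational(850058077, 868271376) ≈ 0.97902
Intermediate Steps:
b = -115 (b = Add(-6, Add(-65, Mul(-1, 44))) = Add(-6, Add(-65, -44)) = Add(-6, -109) = -115)
Function('s')(j) = Add(-115, j) (Function('s')(j) = Add(j, -115) = Add(-115, j))
Mul(Add(24503, Pow(34692, -1)), Pow(Add(Function('s')(-156), 25299), -1)) = Mul(Add(24503, Pow(34692, -1)), Pow(Add(Add(-115, -156), 25299), -1)) = Mul(Add(24503, Rational(1, 34692)), Pow(Add(-271, 25299), -1)) = Mul(Rational(850058077, 34692), Pow(25028, -1)) = Mul(Rational(850058077, 34692), Rational(1, 25028)) = Rational(850058077, 868271376)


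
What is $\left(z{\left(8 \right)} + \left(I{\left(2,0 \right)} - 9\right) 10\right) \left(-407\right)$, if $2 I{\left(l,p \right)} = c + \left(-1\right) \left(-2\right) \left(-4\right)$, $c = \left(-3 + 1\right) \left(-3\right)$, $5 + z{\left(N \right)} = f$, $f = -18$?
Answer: $50061$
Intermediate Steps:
$z{\left(N \right)} = -23$ ($z{\left(N \right)} = -5 - 18 = -23$)
$c = 6$ ($c = \left(-2\right) \left(-3\right) = 6$)
$I{\left(l,p \right)} = -1$ ($I{\left(l,p \right)} = \frac{6 + \left(-1\right) \left(-2\right) \left(-4\right)}{2} = \frac{6 + 2 \left(-4\right)}{2} = \frac{6 - 8}{2} = \frac{1}{2} \left(-2\right) = -1$)
$\left(z{\left(8 \right)} + \left(I{\left(2,0 \right)} - 9\right) 10\right) \left(-407\right) = \left(-23 + \left(-1 - 9\right) 10\right) \left(-407\right) = \left(-23 - 100\right) \left(-407\right) = \left(-123\right) \left(-407\right) = 50061$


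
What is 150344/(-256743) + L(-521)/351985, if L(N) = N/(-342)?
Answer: -2010900785353/3434048024490 ≈ -0.58558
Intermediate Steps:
L(N) = -N/342 (L(N) = N*(-1/342) = -N/342)
150344/(-256743) + L(-521)/351985 = 150344/(-256743) - 1/342*(-521)/351985 = 150344*(-1/256743) + (521/342)*(1/351985) = -150344/256743 + 521/120378870 = -2010900785353/3434048024490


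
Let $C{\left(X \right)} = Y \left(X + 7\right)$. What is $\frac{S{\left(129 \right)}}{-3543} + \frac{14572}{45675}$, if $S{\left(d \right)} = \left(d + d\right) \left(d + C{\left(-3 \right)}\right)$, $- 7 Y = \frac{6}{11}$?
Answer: $- \frac{5371130498}{593363925} \approx -9.052$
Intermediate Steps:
$Y = - \frac{6}{77}$ ($Y = - \frac{6 \cdot \frac{1}{11}}{7} = \left(- \frac{1}{7}\right) \frac{6}{11} = - \frac{6}{77} \approx -0.077922$)
$C{\left(X \right)} = - \frac{6}{11} - \frac{6 X}{77}$ ($C{\left(X \right)} = - \frac{6 \left(X + 7\right)}{77} = - \frac{6 \left(7 + X\right)}{77} = - \frac{6}{11} - \frac{6 X}{77}$)
$S{\left(d \right)} = 2 d \left(- \frac{24}{77} + d\right)$ ($S{\left(d \right)} = \left(d + d\right) \left(d - \frac{24}{77}\right) = 2 d \left(d + \left(- \frac{6}{11} + \frac{18}{77}\right)\right) = 2 d \left(d - \frac{24}{77}\right) = 2 d \left(- \frac{24}{77} + d\right)$)
$\frac{S{\left(129 \right)}}{-3543} + \frac{14572}{45675} = \frac{\frac{2}{77} \cdot 129 \left(-24 + 77 \cdot 129\right)}{-3543} + \frac{14572}{45675} = \frac{2}{77} \cdot 129 \left(-24 + 9933\right) \left(- \frac{1}{3543}\right) + 14572 \cdot \frac{1}{45675} = \frac{2}{77} \cdot 129 \cdot 9909 \left(- \frac{1}{3543}\right) + \frac{14572}{45675} = \frac{2556522}{77} \left(- \frac{1}{3543}\right) + \frac{14572}{45675} = - \frac{852174}{90937} + \frac{14572}{45675} = - \frac{5371130498}{593363925}$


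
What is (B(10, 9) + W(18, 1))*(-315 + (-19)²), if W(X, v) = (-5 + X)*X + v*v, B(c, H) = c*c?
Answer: 15410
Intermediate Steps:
B(c, H) = c²
W(X, v) = v² + X*(-5 + X) (W(X, v) = X*(-5 + X) + v² = v² + X*(-5 + X))
(B(10, 9) + W(18, 1))*(-315 + (-19)²) = (10² + (18² + 1² - 5*18))*(-315 + (-19)²) = (100 + (324 + 1 - 90))*(-315 + 361) = (100 + 235)*46 = 335*46 = 15410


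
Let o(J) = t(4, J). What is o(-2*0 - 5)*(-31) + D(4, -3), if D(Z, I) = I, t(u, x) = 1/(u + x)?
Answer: 28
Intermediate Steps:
o(J) = 1/(4 + J)
o(-2*0 - 5)*(-31) + D(4, -3) = -31/(4 + (-2*0 - 5)) - 3 = -31/(4 + (0 - 5)) - 3 = -31/(4 - 5) - 3 = -31/(-1) - 3 = -1*(-31) - 3 = 31 - 3 = 28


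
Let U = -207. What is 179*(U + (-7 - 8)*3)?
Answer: -45108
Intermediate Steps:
179*(U + (-7 - 8)*3) = 179*(-207 + (-7 - 8)*3) = 179*(-207 - 15*3) = 179*(-207 - 45) = 179*(-252) = -45108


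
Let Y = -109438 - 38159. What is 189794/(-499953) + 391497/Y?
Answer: -74581041553/24597187647 ≈ -3.0321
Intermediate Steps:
Y = -147597
189794/(-499953) + 391497/Y = 189794/(-499953) + 391497/(-147597) = 189794*(-1/499953) + 391497*(-1/147597) = -189794/499953 - 130499/49199 = -74581041553/24597187647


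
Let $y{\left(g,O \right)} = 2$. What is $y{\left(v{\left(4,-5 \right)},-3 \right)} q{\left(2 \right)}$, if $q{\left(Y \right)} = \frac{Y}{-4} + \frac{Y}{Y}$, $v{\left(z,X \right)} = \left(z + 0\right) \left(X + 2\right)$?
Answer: $1$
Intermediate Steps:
$v{\left(z,X \right)} = z \left(2 + X\right)$
$q{\left(Y \right)} = 1 - \frac{Y}{4}$ ($q{\left(Y \right)} = Y \left(- \frac{1}{4}\right) + 1 = - \frac{Y}{4} + 1 = 1 - \frac{Y}{4}$)
$y{\left(v{\left(4,-5 \right)},-3 \right)} q{\left(2 \right)} = 2 \left(1 - \frac{1}{2}\right) = 2 \cdot \frac{1}{2} = 1$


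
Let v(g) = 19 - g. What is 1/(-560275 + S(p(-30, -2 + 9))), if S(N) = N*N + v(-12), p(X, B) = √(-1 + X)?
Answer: -1/560275 ≈ -1.7848e-6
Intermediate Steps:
S(N) = 31 + N² (S(N) = N*N + (19 - 1*(-12)) = N² + (19 + 12) = N² + 31 = 31 + N²)
1/(-560275 + S(p(-30, -2 + 9))) = 1/(-560275 + (31 + (√(-1 - 30))²)) = 1/(-560275 + (31 + (√(-31))²)) = 1/(-560275 + (31 + (I*√31)²)) = 1/(-560275 + (31 - 31)) = 1/(-560275 + 0) = 1/(-560275) = -1/560275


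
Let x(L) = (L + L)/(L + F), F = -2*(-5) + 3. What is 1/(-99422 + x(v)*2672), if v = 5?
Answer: -9/881438 ≈ -1.0211e-5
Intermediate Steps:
F = 13 (F = 10 + 3 = 13)
x(L) = 2*L/(13 + L) (x(L) = (L + L)/(L + 13) = (2*L)/(13 + L) = 2*L/(13 + L))
1/(-99422 + x(v)*2672) = 1/(-99422 + (2*5/(13 + 5))*2672) = 1/(-99422 + (2*5/18)*2672) = 1/(-99422 + (2*5*(1/18))*2672) = 1/(-99422 + (5/9)*2672) = 1/(-99422 + 13360/9) = 1/(-881438/9) = -9/881438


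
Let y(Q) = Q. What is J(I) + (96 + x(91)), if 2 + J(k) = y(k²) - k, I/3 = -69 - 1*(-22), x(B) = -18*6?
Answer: 20008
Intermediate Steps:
x(B) = -108
I = -141 (I = 3*(-69 - 1*(-22)) = 3*(-69 + 22) = 3*(-47) = -141)
J(k) = -2 + k² - k (J(k) = -2 + (k² - k) = -2 + k² - k)
J(I) + (96 + x(91)) = (-2 + (-141)² - 1*(-141)) + (96 - 108) = (-2 + 19881 + 141) - 12 = 20020 - 12 = 20008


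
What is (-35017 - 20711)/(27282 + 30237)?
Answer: -6192/6391 ≈ -0.96886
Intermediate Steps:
(-35017 - 20711)/(27282 + 30237) = -55728/57519 = -55728*1/57519 = -6192/6391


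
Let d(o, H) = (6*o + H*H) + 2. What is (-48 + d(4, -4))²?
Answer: 36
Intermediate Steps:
d(o, H) = 2 + H² + 6*o (d(o, H) = (6*o + H²) + 2 = (H² + 6*o) + 2 = 2 + H² + 6*o)
(-48 + d(4, -4))² = (-48 + (2 + (-4)² + 6*4))² = (-48 + (2 + 16 + 24))² = (-48 + 42)² = (-6)² = 36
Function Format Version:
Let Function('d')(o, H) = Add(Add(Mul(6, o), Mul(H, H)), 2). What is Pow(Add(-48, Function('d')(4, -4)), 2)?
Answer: 36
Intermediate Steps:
Function('d')(o, H) = Add(2, Pow(H, 2), Mul(6, o)) (Function('d')(o, H) = Add(Add(Mul(6, o), Pow(H, 2)), 2) = Add(Add(Pow(H, 2), Mul(6, o)), 2) = Add(2, Pow(H, 2), Mul(6, o)))
Pow(Add(-48, Function('d')(4, -4)), 2) = Pow(Add(-48, Add(2, Pow(-4, 2), Mul(6, 4))), 2) = Pow(Add(-48, Add(2, 16, 24)), 2) = Pow(Add(-48, 42), 2) = Pow(-6, 2) = 36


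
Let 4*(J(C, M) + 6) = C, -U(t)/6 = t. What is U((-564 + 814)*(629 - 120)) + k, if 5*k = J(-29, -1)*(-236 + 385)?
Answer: -15277897/20 ≈ -7.6390e+5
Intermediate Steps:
U(t) = -6*t
J(C, M) = -6 + C/4
k = -7897/20 (k = ((-6 + (¼)*(-29))*(-236 + 385))/5 = ((-6 - 29/4)*149)/5 = (-53/4*149)/5 = (⅕)*(-7897/4) = -7897/20 ≈ -394.85)
U((-564 + 814)*(629 - 120)) + k = -6*(-564 + 814)*(629 - 120) - 7897/20 = -1500*509 - 7897/20 = -6*127250 - 7897/20 = -763500 - 7897/20 = -15277897/20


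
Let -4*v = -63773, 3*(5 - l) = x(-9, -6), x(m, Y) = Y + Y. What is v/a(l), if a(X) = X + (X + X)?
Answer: 63773/108 ≈ 590.49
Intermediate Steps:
x(m, Y) = 2*Y
l = 9 (l = 5 - 2*(-6)/3 = 5 - ⅓*(-12) = 5 + 4 = 9)
v = 63773/4 (v = -¼*(-63773) = 63773/4 ≈ 15943.)
a(X) = 3*X (a(X) = X + 2*X = 3*X)
v/a(l) = 63773/(4*((3*9))) = (63773/4)/27 = (63773/4)*(1/27) = 63773/108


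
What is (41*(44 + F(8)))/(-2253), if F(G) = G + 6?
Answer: -2378/2253 ≈ -1.0555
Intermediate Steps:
F(G) = 6 + G
(41*(44 + F(8)))/(-2253) = (41*(44 + (6 + 8)))/(-2253) = (41*(44 + 14))*(-1/2253) = (41*58)*(-1/2253) = 2378*(-1/2253) = -2378/2253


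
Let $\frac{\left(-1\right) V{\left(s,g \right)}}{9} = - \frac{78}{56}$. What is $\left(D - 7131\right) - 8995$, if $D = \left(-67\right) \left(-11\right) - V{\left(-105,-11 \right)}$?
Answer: $- \frac{431243}{28} \approx -15402.0$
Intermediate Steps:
$V{\left(s,g \right)} = \frac{351}{28}$ ($V{\left(s,g \right)} = - 9 \left(- \frac{78}{56}\right) = - 9 \left(\left(-78\right) \frac{1}{56}\right) = \left(-9\right) \left(- \frac{39}{28}\right) = \frac{351}{28}$)
$D = \frac{20285}{28}$ ($D = \left(-67\right) \left(-11\right) - \frac{351}{28} = 737 - \frac{351}{28} = \frac{20285}{28} \approx 724.46$)
$\left(D - 7131\right) - 8995 = \left(\frac{20285}{28} - 7131\right) - 8995 = - \frac{179383}{28} - 8995 = - \frac{431243}{28}$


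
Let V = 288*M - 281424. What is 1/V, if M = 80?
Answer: -1/258384 ≈ -3.8702e-6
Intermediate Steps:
V = -258384 (V = 288*80 - 281424 = 23040 - 281424 = -258384)
1/V = 1/(-258384) = -1/258384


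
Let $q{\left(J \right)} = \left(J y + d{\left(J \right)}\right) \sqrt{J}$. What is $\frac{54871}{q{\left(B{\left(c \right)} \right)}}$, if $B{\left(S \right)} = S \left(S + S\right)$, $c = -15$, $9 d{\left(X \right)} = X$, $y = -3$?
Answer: $- \frac{54871 \sqrt{2}}{39000} \approx -1.9897$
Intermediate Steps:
$d{\left(X \right)} = \frac{X}{9}$
$B{\left(S \right)} = 2 S^{2}$ ($B{\left(S \right)} = S 2 S = 2 S^{2}$)
$q{\left(J \right)} = - \frac{26 J^{\frac{3}{2}}}{9}$ ($q{\left(J \right)} = \left(J \left(-3\right) + \frac{J}{9}\right) \sqrt{J} = \left(- 3 J + \frac{J}{9}\right) \sqrt{J} = - \frac{26 J}{9} \sqrt{J} = - \frac{26 J^{\frac{3}{2}}}{9}$)
$\frac{54871}{q{\left(B{\left(c \right)} \right)}} = \frac{54871}{\left(- \frac{26}{9}\right) \left(2 \left(-15\right)^{2}\right)^{\frac{3}{2}}} = \frac{54871}{\left(- \frac{26}{9}\right) \left(2 \cdot 225\right)^{\frac{3}{2}}} = \frac{54871}{\left(- \frac{26}{9}\right) 450^{\frac{3}{2}}} = \frac{54871}{\left(- \frac{26}{9}\right) 6750 \sqrt{2}} = \frac{54871}{\left(-19500\right) \sqrt{2}} = 54871 \left(- \frac{\sqrt{2}}{39000}\right) = - \frac{54871 \sqrt{2}}{39000}$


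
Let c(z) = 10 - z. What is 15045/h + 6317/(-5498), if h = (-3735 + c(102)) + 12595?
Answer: 13664977/24103232 ≈ 0.56694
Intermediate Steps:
h = 8768 (h = (-3735 + (10 - 1*102)) + 12595 = (-3735 + (10 - 102)) + 12595 = (-3735 - 92) + 12595 = -3827 + 12595 = 8768)
15045/h + 6317/(-5498) = 15045/8768 + 6317/(-5498) = 15045*(1/8768) + 6317*(-1/5498) = 15045/8768 - 6317/5498 = 13664977/24103232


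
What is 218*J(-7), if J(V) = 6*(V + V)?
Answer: -18312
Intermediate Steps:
J(V) = 12*V (J(V) = 6*(2*V) = 12*V)
218*J(-7) = 218*(12*(-7)) = 218*(-84) = -18312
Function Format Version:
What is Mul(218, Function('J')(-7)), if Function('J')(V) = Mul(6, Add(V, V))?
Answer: -18312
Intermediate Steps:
Function('J')(V) = Mul(12, V) (Function('J')(V) = Mul(6, Mul(2, V)) = Mul(12, V))
Mul(218, Function('J')(-7)) = Mul(218, Mul(12, -7)) = Mul(218, -84) = -18312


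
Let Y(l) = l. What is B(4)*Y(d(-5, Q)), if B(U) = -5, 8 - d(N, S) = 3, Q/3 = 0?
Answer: -25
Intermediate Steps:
Q = 0 (Q = 3*0 = 0)
d(N, S) = 5 (d(N, S) = 8 - 1*3 = 8 - 3 = 5)
B(4)*Y(d(-5, Q)) = -5*5 = -25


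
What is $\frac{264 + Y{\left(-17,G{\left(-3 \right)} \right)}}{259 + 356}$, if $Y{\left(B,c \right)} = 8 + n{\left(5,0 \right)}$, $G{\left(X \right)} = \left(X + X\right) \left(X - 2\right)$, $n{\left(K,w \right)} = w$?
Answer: $\frac{272}{615} \approx 0.44228$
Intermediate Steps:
$G{\left(X \right)} = 2 X \left(-2 + X\right)$
$Y{\left(B,c \right)} = 8$ ($Y{\left(B,c \right)} = 8 + 0 = 8$)
$\frac{264 + Y{\left(-17,G{\left(-3 \right)} \right)}}{259 + 356} = \frac{264 + 8}{259 + 356} = \frac{272}{615}$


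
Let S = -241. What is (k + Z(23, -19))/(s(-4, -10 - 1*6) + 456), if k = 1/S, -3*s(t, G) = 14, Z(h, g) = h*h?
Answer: 191232/163157 ≈ 1.1721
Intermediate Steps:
Z(h, g) = h²
s(t, G) = -14/3 (s(t, G) = -⅓*14 = -14/3)
k = -1/241 (k = 1/(-241) = -1/241 ≈ -0.0041494)
(k + Z(23, -19))/(s(-4, -10 - 1*6) + 456) = (-1/241 + 23²)/(-14/3 + 456) = (-1/241 + 529)/(1354/3) = (127488/241)*(3/1354) = 191232/163157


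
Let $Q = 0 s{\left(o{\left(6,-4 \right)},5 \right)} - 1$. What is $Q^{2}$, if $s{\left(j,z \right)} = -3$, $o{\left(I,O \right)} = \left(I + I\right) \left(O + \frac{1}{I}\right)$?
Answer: $1$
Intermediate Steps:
$o{\left(I,O \right)} = 2 I \left(O + \frac{1}{I}\right)$
$Q = -1$ ($Q = 0 \left(-3\right) - 1 = 0 - 1 = -1$)
$Q^{2} = \left(-1\right)^{2} = 1$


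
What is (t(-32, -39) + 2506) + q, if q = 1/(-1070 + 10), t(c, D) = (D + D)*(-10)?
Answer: 3483159/1060 ≈ 3286.0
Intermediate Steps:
t(c, D) = -20*D (t(c, D) = (2*D)*(-10) = -20*D)
q = -1/1060 (q = 1/(-1060) = -1/1060 ≈ -0.00094340)
(t(-32, -39) + 2506) + q = (-20*(-39) + 2506) - 1/1060 = (780 + 2506) - 1/1060 = 3286 - 1/1060 = 3483159/1060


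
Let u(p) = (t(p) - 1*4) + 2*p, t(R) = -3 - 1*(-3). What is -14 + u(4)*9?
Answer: 22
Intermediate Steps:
t(R) = 0 (t(R) = -3 + 3 = 0)
u(p) = -4 + 2*p (u(p) = (0 - 1*4) + 2*p = (0 - 4) + 2*p = -4 + 2*p)
-14 + u(4)*9 = -14 + (-4 + 2*4)*9 = -14 + (-4 + 8)*9 = -14 + 4*9 = -14 + 36 = 22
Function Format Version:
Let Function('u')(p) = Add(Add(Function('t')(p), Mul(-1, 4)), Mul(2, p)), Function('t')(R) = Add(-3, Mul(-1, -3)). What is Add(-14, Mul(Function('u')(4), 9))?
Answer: 22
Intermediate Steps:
Function('t')(R) = 0 (Function('t')(R) = Add(-3, 3) = 0)
Function('u')(p) = Add(-4, Mul(2, p)) (Function('u')(p) = Add(Add(0, Mul(-1, 4)), Mul(2, p)) = Add(Add(0, -4), Mul(2, p)) = Add(-4, Mul(2, p)))
Add(-14, Mul(Function('u')(4), 9)) = Add(-14, Mul(Add(-4, Mul(2, 4)), 9)) = Add(-14, Mul(Add(-4, 8), 9)) = Add(-14, Mul(4, 9)) = Add(-14, 36) = 22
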